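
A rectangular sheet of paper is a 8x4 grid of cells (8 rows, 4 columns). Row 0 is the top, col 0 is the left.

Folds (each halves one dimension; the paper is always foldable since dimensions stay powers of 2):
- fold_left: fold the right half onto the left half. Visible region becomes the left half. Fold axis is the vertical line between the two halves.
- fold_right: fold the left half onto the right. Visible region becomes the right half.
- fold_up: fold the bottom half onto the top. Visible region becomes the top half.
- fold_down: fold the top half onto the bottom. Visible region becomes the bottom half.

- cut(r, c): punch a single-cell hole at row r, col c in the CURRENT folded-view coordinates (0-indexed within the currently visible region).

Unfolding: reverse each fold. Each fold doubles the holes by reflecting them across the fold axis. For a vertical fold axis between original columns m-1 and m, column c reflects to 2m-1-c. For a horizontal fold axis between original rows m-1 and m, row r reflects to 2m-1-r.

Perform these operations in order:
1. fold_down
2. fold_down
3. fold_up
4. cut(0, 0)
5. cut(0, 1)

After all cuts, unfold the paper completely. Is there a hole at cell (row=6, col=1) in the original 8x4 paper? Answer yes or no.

Answer: yes

Derivation:
Op 1 fold_down: fold axis h@4; visible region now rows[4,8) x cols[0,4) = 4x4
Op 2 fold_down: fold axis h@6; visible region now rows[6,8) x cols[0,4) = 2x4
Op 3 fold_up: fold axis h@7; visible region now rows[6,7) x cols[0,4) = 1x4
Op 4 cut(0, 0): punch at orig (6,0); cuts so far [(6, 0)]; region rows[6,7) x cols[0,4) = 1x4
Op 5 cut(0, 1): punch at orig (6,1); cuts so far [(6, 0), (6, 1)]; region rows[6,7) x cols[0,4) = 1x4
Unfold 1 (reflect across h@7): 4 holes -> [(6, 0), (6, 1), (7, 0), (7, 1)]
Unfold 2 (reflect across h@6): 8 holes -> [(4, 0), (4, 1), (5, 0), (5, 1), (6, 0), (6, 1), (7, 0), (7, 1)]
Unfold 3 (reflect across h@4): 16 holes -> [(0, 0), (0, 1), (1, 0), (1, 1), (2, 0), (2, 1), (3, 0), (3, 1), (4, 0), (4, 1), (5, 0), (5, 1), (6, 0), (6, 1), (7, 0), (7, 1)]
Holes: [(0, 0), (0, 1), (1, 0), (1, 1), (2, 0), (2, 1), (3, 0), (3, 1), (4, 0), (4, 1), (5, 0), (5, 1), (6, 0), (6, 1), (7, 0), (7, 1)]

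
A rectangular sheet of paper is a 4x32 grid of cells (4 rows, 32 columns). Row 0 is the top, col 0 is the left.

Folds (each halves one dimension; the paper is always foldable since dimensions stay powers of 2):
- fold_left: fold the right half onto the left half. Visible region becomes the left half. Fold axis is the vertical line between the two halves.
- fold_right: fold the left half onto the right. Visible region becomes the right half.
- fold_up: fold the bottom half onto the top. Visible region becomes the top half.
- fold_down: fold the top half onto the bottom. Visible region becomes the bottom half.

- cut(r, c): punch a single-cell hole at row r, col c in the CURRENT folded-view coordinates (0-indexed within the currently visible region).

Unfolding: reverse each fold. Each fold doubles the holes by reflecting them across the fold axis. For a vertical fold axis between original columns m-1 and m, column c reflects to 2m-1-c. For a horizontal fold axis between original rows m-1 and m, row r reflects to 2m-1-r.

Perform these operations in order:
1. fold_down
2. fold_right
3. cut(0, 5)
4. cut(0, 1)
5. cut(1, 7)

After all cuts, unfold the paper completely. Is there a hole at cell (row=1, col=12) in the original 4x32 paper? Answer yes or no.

Answer: no

Derivation:
Op 1 fold_down: fold axis h@2; visible region now rows[2,4) x cols[0,32) = 2x32
Op 2 fold_right: fold axis v@16; visible region now rows[2,4) x cols[16,32) = 2x16
Op 3 cut(0, 5): punch at orig (2,21); cuts so far [(2, 21)]; region rows[2,4) x cols[16,32) = 2x16
Op 4 cut(0, 1): punch at orig (2,17); cuts so far [(2, 17), (2, 21)]; region rows[2,4) x cols[16,32) = 2x16
Op 5 cut(1, 7): punch at orig (3,23); cuts so far [(2, 17), (2, 21), (3, 23)]; region rows[2,4) x cols[16,32) = 2x16
Unfold 1 (reflect across v@16): 6 holes -> [(2, 10), (2, 14), (2, 17), (2, 21), (3, 8), (3, 23)]
Unfold 2 (reflect across h@2): 12 holes -> [(0, 8), (0, 23), (1, 10), (1, 14), (1, 17), (1, 21), (2, 10), (2, 14), (2, 17), (2, 21), (3, 8), (3, 23)]
Holes: [(0, 8), (0, 23), (1, 10), (1, 14), (1, 17), (1, 21), (2, 10), (2, 14), (2, 17), (2, 21), (3, 8), (3, 23)]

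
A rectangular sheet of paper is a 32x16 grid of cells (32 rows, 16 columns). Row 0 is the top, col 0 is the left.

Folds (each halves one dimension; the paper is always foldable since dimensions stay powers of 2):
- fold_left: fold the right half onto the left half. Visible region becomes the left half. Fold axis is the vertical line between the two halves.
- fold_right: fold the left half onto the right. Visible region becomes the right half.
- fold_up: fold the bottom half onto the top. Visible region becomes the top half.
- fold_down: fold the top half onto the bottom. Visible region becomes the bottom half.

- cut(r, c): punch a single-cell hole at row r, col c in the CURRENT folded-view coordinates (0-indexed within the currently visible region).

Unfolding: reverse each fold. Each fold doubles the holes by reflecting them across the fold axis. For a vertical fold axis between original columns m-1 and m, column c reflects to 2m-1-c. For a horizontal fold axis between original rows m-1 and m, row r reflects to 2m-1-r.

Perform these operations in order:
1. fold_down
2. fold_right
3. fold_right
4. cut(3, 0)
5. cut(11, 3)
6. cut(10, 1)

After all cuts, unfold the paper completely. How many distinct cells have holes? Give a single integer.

Answer: 24

Derivation:
Op 1 fold_down: fold axis h@16; visible region now rows[16,32) x cols[0,16) = 16x16
Op 2 fold_right: fold axis v@8; visible region now rows[16,32) x cols[8,16) = 16x8
Op 3 fold_right: fold axis v@12; visible region now rows[16,32) x cols[12,16) = 16x4
Op 4 cut(3, 0): punch at orig (19,12); cuts so far [(19, 12)]; region rows[16,32) x cols[12,16) = 16x4
Op 5 cut(11, 3): punch at orig (27,15); cuts so far [(19, 12), (27, 15)]; region rows[16,32) x cols[12,16) = 16x4
Op 6 cut(10, 1): punch at orig (26,13); cuts so far [(19, 12), (26, 13), (27, 15)]; region rows[16,32) x cols[12,16) = 16x4
Unfold 1 (reflect across v@12): 6 holes -> [(19, 11), (19, 12), (26, 10), (26, 13), (27, 8), (27, 15)]
Unfold 2 (reflect across v@8): 12 holes -> [(19, 3), (19, 4), (19, 11), (19, 12), (26, 2), (26, 5), (26, 10), (26, 13), (27, 0), (27, 7), (27, 8), (27, 15)]
Unfold 3 (reflect across h@16): 24 holes -> [(4, 0), (4, 7), (4, 8), (4, 15), (5, 2), (5, 5), (5, 10), (5, 13), (12, 3), (12, 4), (12, 11), (12, 12), (19, 3), (19, 4), (19, 11), (19, 12), (26, 2), (26, 5), (26, 10), (26, 13), (27, 0), (27, 7), (27, 8), (27, 15)]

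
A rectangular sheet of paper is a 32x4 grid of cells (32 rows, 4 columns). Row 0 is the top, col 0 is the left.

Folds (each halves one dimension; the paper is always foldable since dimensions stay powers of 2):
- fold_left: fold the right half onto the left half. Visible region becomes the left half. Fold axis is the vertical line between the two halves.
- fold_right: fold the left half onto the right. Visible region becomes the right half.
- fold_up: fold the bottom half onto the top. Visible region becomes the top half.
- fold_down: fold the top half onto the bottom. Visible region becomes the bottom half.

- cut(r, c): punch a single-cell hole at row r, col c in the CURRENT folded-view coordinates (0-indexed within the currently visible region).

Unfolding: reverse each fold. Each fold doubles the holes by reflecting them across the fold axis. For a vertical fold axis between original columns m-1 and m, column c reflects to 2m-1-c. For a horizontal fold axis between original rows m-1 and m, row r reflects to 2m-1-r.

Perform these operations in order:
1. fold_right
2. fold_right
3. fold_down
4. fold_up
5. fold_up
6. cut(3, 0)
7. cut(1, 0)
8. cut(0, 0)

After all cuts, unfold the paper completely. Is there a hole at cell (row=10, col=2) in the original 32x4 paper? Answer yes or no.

Answer: no

Derivation:
Op 1 fold_right: fold axis v@2; visible region now rows[0,32) x cols[2,4) = 32x2
Op 2 fold_right: fold axis v@3; visible region now rows[0,32) x cols[3,4) = 32x1
Op 3 fold_down: fold axis h@16; visible region now rows[16,32) x cols[3,4) = 16x1
Op 4 fold_up: fold axis h@24; visible region now rows[16,24) x cols[3,4) = 8x1
Op 5 fold_up: fold axis h@20; visible region now rows[16,20) x cols[3,4) = 4x1
Op 6 cut(3, 0): punch at orig (19,3); cuts so far [(19, 3)]; region rows[16,20) x cols[3,4) = 4x1
Op 7 cut(1, 0): punch at orig (17,3); cuts so far [(17, 3), (19, 3)]; region rows[16,20) x cols[3,4) = 4x1
Op 8 cut(0, 0): punch at orig (16,3); cuts so far [(16, 3), (17, 3), (19, 3)]; region rows[16,20) x cols[3,4) = 4x1
Unfold 1 (reflect across h@20): 6 holes -> [(16, 3), (17, 3), (19, 3), (20, 3), (22, 3), (23, 3)]
Unfold 2 (reflect across h@24): 12 holes -> [(16, 3), (17, 3), (19, 3), (20, 3), (22, 3), (23, 3), (24, 3), (25, 3), (27, 3), (28, 3), (30, 3), (31, 3)]
Unfold 3 (reflect across h@16): 24 holes -> [(0, 3), (1, 3), (3, 3), (4, 3), (6, 3), (7, 3), (8, 3), (9, 3), (11, 3), (12, 3), (14, 3), (15, 3), (16, 3), (17, 3), (19, 3), (20, 3), (22, 3), (23, 3), (24, 3), (25, 3), (27, 3), (28, 3), (30, 3), (31, 3)]
Unfold 4 (reflect across v@3): 48 holes -> [(0, 2), (0, 3), (1, 2), (1, 3), (3, 2), (3, 3), (4, 2), (4, 3), (6, 2), (6, 3), (7, 2), (7, 3), (8, 2), (8, 3), (9, 2), (9, 3), (11, 2), (11, 3), (12, 2), (12, 3), (14, 2), (14, 3), (15, 2), (15, 3), (16, 2), (16, 3), (17, 2), (17, 3), (19, 2), (19, 3), (20, 2), (20, 3), (22, 2), (22, 3), (23, 2), (23, 3), (24, 2), (24, 3), (25, 2), (25, 3), (27, 2), (27, 3), (28, 2), (28, 3), (30, 2), (30, 3), (31, 2), (31, 3)]
Unfold 5 (reflect across v@2): 96 holes -> [(0, 0), (0, 1), (0, 2), (0, 3), (1, 0), (1, 1), (1, 2), (1, 3), (3, 0), (3, 1), (3, 2), (3, 3), (4, 0), (4, 1), (4, 2), (4, 3), (6, 0), (6, 1), (6, 2), (6, 3), (7, 0), (7, 1), (7, 2), (7, 3), (8, 0), (8, 1), (8, 2), (8, 3), (9, 0), (9, 1), (9, 2), (9, 3), (11, 0), (11, 1), (11, 2), (11, 3), (12, 0), (12, 1), (12, 2), (12, 3), (14, 0), (14, 1), (14, 2), (14, 3), (15, 0), (15, 1), (15, 2), (15, 3), (16, 0), (16, 1), (16, 2), (16, 3), (17, 0), (17, 1), (17, 2), (17, 3), (19, 0), (19, 1), (19, 2), (19, 3), (20, 0), (20, 1), (20, 2), (20, 3), (22, 0), (22, 1), (22, 2), (22, 3), (23, 0), (23, 1), (23, 2), (23, 3), (24, 0), (24, 1), (24, 2), (24, 3), (25, 0), (25, 1), (25, 2), (25, 3), (27, 0), (27, 1), (27, 2), (27, 3), (28, 0), (28, 1), (28, 2), (28, 3), (30, 0), (30, 1), (30, 2), (30, 3), (31, 0), (31, 1), (31, 2), (31, 3)]
Holes: [(0, 0), (0, 1), (0, 2), (0, 3), (1, 0), (1, 1), (1, 2), (1, 3), (3, 0), (3, 1), (3, 2), (3, 3), (4, 0), (4, 1), (4, 2), (4, 3), (6, 0), (6, 1), (6, 2), (6, 3), (7, 0), (7, 1), (7, 2), (7, 3), (8, 0), (8, 1), (8, 2), (8, 3), (9, 0), (9, 1), (9, 2), (9, 3), (11, 0), (11, 1), (11, 2), (11, 3), (12, 0), (12, 1), (12, 2), (12, 3), (14, 0), (14, 1), (14, 2), (14, 3), (15, 0), (15, 1), (15, 2), (15, 3), (16, 0), (16, 1), (16, 2), (16, 3), (17, 0), (17, 1), (17, 2), (17, 3), (19, 0), (19, 1), (19, 2), (19, 3), (20, 0), (20, 1), (20, 2), (20, 3), (22, 0), (22, 1), (22, 2), (22, 3), (23, 0), (23, 1), (23, 2), (23, 3), (24, 0), (24, 1), (24, 2), (24, 3), (25, 0), (25, 1), (25, 2), (25, 3), (27, 0), (27, 1), (27, 2), (27, 3), (28, 0), (28, 1), (28, 2), (28, 3), (30, 0), (30, 1), (30, 2), (30, 3), (31, 0), (31, 1), (31, 2), (31, 3)]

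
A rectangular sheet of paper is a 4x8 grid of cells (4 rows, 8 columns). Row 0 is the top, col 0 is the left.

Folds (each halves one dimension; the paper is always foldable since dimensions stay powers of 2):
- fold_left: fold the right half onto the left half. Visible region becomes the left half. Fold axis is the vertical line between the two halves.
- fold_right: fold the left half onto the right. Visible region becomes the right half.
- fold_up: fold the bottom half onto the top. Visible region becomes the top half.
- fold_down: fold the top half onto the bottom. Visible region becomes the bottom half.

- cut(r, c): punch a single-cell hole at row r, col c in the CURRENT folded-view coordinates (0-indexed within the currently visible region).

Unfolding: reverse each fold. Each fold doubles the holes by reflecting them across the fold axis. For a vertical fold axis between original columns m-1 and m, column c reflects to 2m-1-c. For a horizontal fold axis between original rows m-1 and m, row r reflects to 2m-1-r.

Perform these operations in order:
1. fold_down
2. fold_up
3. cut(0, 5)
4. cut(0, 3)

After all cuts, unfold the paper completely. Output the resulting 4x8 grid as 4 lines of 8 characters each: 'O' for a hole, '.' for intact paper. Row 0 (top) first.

Answer: ...O.O..
...O.O..
...O.O..
...O.O..

Derivation:
Op 1 fold_down: fold axis h@2; visible region now rows[2,4) x cols[0,8) = 2x8
Op 2 fold_up: fold axis h@3; visible region now rows[2,3) x cols[0,8) = 1x8
Op 3 cut(0, 5): punch at orig (2,5); cuts so far [(2, 5)]; region rows[2,3) x cols[0,8) = 1x8
Op 4 cut(0, 3): punch at orig (2,3); cuts so far [(2, 3), (2, 5)]; region rows[2,3) x cols[0,8) = 1x8
Unfold 1 (reflect across h@3): 4 holes -> [(2, 3), (2, 5), (3, 3), (3, 5)]
Unfold 2 (reflect across h@2): 8 holes -> [(0, 3), (0, 5), (1, 3), (1, 5), (2, 3), (2, 5), (3, 3), (3, 5)]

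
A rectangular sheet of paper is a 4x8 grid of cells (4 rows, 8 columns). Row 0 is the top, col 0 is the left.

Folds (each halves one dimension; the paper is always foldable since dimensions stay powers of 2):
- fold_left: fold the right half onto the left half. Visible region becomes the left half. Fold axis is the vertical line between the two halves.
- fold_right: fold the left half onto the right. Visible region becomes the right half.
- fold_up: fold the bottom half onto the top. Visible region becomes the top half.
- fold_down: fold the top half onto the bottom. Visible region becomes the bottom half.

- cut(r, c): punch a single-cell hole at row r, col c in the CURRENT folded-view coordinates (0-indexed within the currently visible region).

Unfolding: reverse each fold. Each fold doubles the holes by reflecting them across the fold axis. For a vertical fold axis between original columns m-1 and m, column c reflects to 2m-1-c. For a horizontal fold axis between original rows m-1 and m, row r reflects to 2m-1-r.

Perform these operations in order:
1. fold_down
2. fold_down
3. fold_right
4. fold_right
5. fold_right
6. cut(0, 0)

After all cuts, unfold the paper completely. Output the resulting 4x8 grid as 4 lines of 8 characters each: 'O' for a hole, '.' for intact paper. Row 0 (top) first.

Op 1 fold_down: fold axis h@2; visible region now rows[2,4) x cols[0,8) = 2x8
Op 2 fold_down: fold axis h@3; visible region now rows[3,4) x cols[0,8) = 1x8
Op 3 fold_right: fold axis v@4; visible region now rows[3,4) x cols[4,8) = 1x4
Op 4 fold_right: fold axis v@6; visible region now rows[3,4) x cols[6,8) = 1x2
Op 5 fold_right: fold axis v@7; visible region now rows[3,4) x cols[7,8) = 1x1
Op 6 cut(0, 0): punch at orig (3,7); cuts so far [(3, 7)]; region rows[3,4) x cols[7,8) = 1x1
Unfold 1 (reflect across v@7): 2 holes -> [(3, 6), (3, 7)]
Unfold 2 (reflect across v@6): 4 holes -> [(3, 4), (3, 5), (3, 6), (3, 7)]
Unfold 3 (reflect across v@4): 8 holes -> [(3, 0), (3, 1), (3, 2), (3, 3), (3, 4), (3, 5), (3, 6), (3, 7)]
Unfold 4 (reflect across h@3): 16 holes -> [(2, 0), (2, 1), (2, 2), (2, 3), (2, 4), (2, 5), (2, 6), (2, 7), (3, 0), (3, 1), (3, 2), (3, 3), (3, 4), (3, 5), (3, 6), (3, 7)]
Unfold 5 (reflect across h@2): 32 holes -> [(0, 0), (0, 1), (0, 2), (0, 3), (0, 4), (0, 5), (0, 6), (0, 7), (1, 0), (1, 1), (1, 2), (1, 3), (1, 4), (1, 5), (1, 6), (1, 7), (2, 0), (2, 1), (2, 2), (2, 3), (2, 4), (2, 5), (2, 6), (2, 7), (3, 0), (3, 1), (3, 2), (3, 3), (3, 4), (3, 5), (3, 6), (3, 7)]

Answer: OOOOOOOO
OOOOOOOO
OOOOOOOO
OOOOOOOO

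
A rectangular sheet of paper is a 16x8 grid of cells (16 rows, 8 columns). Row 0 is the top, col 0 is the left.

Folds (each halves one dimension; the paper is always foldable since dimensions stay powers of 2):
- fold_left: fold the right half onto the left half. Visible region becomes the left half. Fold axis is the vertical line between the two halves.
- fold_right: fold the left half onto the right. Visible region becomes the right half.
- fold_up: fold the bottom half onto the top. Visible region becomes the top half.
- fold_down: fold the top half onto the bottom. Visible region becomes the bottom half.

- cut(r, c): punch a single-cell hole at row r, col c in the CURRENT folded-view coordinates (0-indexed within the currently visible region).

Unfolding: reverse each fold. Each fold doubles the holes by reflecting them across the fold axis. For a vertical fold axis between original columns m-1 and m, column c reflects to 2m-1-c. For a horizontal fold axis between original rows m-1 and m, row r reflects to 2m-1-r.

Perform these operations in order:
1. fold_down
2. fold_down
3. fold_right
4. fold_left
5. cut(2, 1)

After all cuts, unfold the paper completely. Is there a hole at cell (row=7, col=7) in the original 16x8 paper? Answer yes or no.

Answer: no

Derivation:
Op 1 fold_down: fold axis h@8; visible region now rows[8,16) x cols[0,8) = 8x8
Op 2 fold_down: fold axis h@12; visible region now rows[12,16) x cols[0,8) = 4x8
Op 3 fold_right: fold axis v@4; visible region now rows[12,16) x cols[4,8) = 4x4
Op 4 fold_left: fold axis v@6; visible region now rows[12,16) x cols[4,6) = 4x2
Op 5 cut(2, 1): punch at orig (14,5); cuts so far [(14, 5)]; region rows[12,16) x cols[4,6) = 4x2
Unfold 1 (reflect across v@6): 2 holes -> [(14, 5), (14, 6)]
Unfold 2 (reflect across v@4): 4 holes -> [(14, 1), (14, 2), (14, 5), (14, 6)]
Unfold 3 (reflect across h@12): 8 holes -> [(9, 1), (9, 2), (9, 5), (9, 6), (14, 1), (14, 2), (14, 5), (14, 6)]
Unfold 4 (reflect across h@8): 16 holes -> [(1, 1), (1, 2), (1, 5), (1, 6), (6, 1), (6, 2), (6, 5), (6, 6), (9, 1), (9, 2), (9, 5), (9, 6), (14, 1), (14, 2), (14, 5), (14, 6)]
Holes: [(1, 1), (1, 2), (1, 5), (1, 6), (6, 1), (6, 2), (6, 5), (6, 6), (9, 1), (9, 2), (9, 5), (9, 6), (14, 1), (14, 2), (14, 5), (14, 6)]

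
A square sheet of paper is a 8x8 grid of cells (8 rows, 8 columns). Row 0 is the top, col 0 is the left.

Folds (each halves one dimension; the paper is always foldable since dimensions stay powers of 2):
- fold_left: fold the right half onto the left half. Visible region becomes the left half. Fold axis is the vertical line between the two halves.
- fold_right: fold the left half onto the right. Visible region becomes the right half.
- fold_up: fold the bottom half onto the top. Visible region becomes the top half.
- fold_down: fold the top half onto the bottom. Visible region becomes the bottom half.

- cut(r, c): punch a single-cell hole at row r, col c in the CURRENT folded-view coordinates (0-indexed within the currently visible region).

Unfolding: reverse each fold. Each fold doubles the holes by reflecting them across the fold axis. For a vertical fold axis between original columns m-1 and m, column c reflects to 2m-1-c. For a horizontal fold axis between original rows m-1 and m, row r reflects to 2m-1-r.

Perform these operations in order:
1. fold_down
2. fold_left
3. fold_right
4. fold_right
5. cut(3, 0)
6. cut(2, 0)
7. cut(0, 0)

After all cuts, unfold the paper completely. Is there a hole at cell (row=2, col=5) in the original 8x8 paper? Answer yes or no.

Op 1 fold_down: fold axis h@4; visible region now rows[4,8) x cols[0,8) = 4x8
Op 2 fold_left: fold axis v@4; visible region now rows[4,8) x cols[0,4) = 4x4
Op 3 fold_right: fold axis v@2; visible region now rows[4,8) x cols[2,4) = 4x2
Op 4 fold_right: fold axis v@3; visible region now rows[4,8) x cols[3,4) = 4x1
Op 5 cut(3, 0): punch at orig (7,3); cuts so far [(7, 3)]; region rows[4,8) x cols[3,4) = 4x1
Op 6 cut(2, 0): punch at orig (6,3); cuts so far [(6, 3), (7, 3)]; region rows[4,8) x cols[3,4) = 4x1
Op 7 cut(0, 0): punch at orig (4,3); cuts so far [(4, 3), (6, 3), (7, 3)]; region rows[4,8) x cols[3,4) = 4x1
Unfold 1 (reflect across v@3): 6 holes -> [(4, 2), (4, 3), (6, 2), (6, 3), (7, 2), (7, 3)]
Unfold 2 (reflect across v@2): 12 holes -> [(4, 0), (4, 1), (4, 2), (4, 3), (6, 0), (6, 1), (6, 2), (6, 3), (7, 0), (7, 1), (7, 2), (7, 3)]
Unfold 3 (reflect across v@4): 24 holes -> [(4, 0), (4, 1), (4, 2), (4, 3), (4, 4), (4, 5), (4, 6), (4, 7), (6, 0), (6, 1), (6, 2), (6, 3), (6, 4), (6, 5), (6, 6), (6, 7), (7, 0), (7, 1), (7, 2), (7, 3), (7, 4), (7, 5), (7, 6), (7, 7)]
Unfold 4 (reflect across h@4): 48 holes -> [(0, 0), (0, 1), (0, 2), (0, 3), (0, 4), (0, 5), (0, 6), (0, 7), (1, 0), (1, 1), (1, 2), (1, 3), (1, 4), (1, 5), (1, 6), (1, 7), (3, 0), (3, 1), (3, 2), (3, 3), (3, 4), (3, 5), (3, 6), (3, 7), (4, 0), (4, 1), (4, 2), (4, 3), (4, 4), (4, 5), (4, 6), (4, 7), (6, 0), (6, 1), (6, 2), (6, 3), (6, 4), (6, 5), (6, 6), (6, 7), (7, 0), (7, 1), (7, 2), (7, 3), (7, 4), (7, 5), (7, 6), (7, 7)]
Holes: [(0, 0), (0, 1), (0, 2), (0, 3), (0, 4), (0, 5), (0, 6), (0, 7), (1, 0), (1, 1), (1, 2), (1, 3), (1, 4), (1, 5), (1, 6), (1, 7), (3, 0), (3, 1), (3, 2), (3, 3), (3, 4), (3, 5), (3, 6), (3, 7), (4, 0), (4, 1), (4, 2), (4, 3), (4, 4), (4, 5), (4, 6), (4, 7), (6, 0), (6, 1), (6, 2), (6, 3), (6, 4), (6, 5), (6, 6), (6, 7), (7, 0), (7, 1), (7, 2), (7, 3), (7, 4), (7, 5), (7, 6), (7, 7)]

Answer: no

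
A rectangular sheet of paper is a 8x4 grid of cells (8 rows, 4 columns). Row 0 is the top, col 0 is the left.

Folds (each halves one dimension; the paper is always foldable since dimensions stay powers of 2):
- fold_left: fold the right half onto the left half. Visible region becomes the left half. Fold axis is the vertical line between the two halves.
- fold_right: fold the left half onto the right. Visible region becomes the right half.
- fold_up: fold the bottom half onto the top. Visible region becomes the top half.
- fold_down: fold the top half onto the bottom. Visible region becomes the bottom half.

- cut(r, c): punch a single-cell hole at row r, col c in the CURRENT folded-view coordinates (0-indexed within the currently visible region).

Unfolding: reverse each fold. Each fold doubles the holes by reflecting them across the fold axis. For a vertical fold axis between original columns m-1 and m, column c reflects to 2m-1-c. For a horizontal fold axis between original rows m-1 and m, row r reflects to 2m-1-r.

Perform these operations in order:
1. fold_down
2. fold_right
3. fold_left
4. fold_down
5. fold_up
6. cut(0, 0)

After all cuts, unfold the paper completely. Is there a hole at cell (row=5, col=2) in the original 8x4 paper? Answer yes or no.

Op 1 fold_down: fold axis h@4; visible region now rows[4,8) x cols[0,4) = 4x4
Op 2 fold_right: fold axis v@2; visible region now rows[4,8) x cols[2,4) = 4x2
Op 3 fold_left: fold axis v@3; visible region now rows[4,8) x cols[2,3) = 4x1
Op 4 fold_down: fold axis h@6; visible region now rows[6,8) x cols[2,3) = 2x1
Op 5 fold_up: fold axis h@7; visible region now rows[6,7) x cols[2,3) = 1x1
Op 6 cut(0, 0): punch at orig (6,2); cuts so far [(6, 2)]; region rows[6,7) x cols[2,3) = 1x1
Unfold 1 (reflect across h@7): 2 holes -> [(6, 2), (7, 2)]
Unfold 2 (reflect across h@6): 4 holes -> [(4, 2), (5, 2), (6, 2), (7, 2)]
Unfold 3 (reflect across v@3): 8 holes -> [(4, 2), (4, 3), (5, 2), (5, 3), (6, 2), (6, 3), (7, 2), (7, 3)]
Unfold 4 (reflect across v@2): 16 holes -> [(4, 0), (4, 1), (4, 2), (4, 3), (5, 0), (5, 1), (5, 2), (5, 3), (6, 0), (6, 1), (6, 2), (6, 3), (7, 0), (7, 1), (7, 2), (7, 3)]
Unfold 5 (reflect across h@4): 32 holes -> [(0, 0), (0, 1), (0, 2), (0, 3), (1, 0), (1, 1), (1, 2), (1, 3), (2, 0), (2, 1), (2, 2), (2, 3), (3, 0), (3, 1), (3, 2), (3, 3), (4, 0), (4, 1), (4, 2), (4, 3), (5, 0), (5, 1), (5, 2), (5, 3), (6, 0), (6, 1), (6, 2), (6, 3), (7, 0), (7, 1), (7, 2), (7, 3)]
Holes: [(0, 0), (0, 1), (0, 2), (0, 3), (1, 0), (1, 1), (1, 2), (1, 3), (2, 0), (2, 1), (2, 2), (2, 3), (3, 0), (3, 1), (3, 2), (3, 3), (4, 0), (4, 1), (4, 2), (4, 3), (5, 0), (5, 1), (5, 2), (5, 3), (6, 0), (6, 1), (6, 2), (6, 3), (7, 0), (7, 1), (7, 2), (7, 3)]

Answer: yes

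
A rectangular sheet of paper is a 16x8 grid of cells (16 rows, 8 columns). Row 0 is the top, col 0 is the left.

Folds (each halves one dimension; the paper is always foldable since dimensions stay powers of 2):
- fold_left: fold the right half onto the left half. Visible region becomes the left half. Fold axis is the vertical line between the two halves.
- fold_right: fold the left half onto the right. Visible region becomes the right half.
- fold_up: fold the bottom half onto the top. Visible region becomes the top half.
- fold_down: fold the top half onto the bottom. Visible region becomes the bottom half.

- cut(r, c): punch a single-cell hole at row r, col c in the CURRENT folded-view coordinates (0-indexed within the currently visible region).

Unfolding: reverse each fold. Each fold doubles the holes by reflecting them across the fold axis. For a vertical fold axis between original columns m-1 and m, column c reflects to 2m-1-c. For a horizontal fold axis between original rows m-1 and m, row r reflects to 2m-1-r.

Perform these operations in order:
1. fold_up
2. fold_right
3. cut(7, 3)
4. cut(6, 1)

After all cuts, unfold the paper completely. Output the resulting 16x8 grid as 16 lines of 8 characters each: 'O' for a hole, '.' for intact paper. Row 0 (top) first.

Answer: ........
........
........
........
........
........
..O..O..
O......O
O......O
..O..O..
........
........
........
........
........
........

Derivation:
Op 1 fold_up: fold axis h@8; visible region now rows[0,8) x cols[0,8) = 8x8
Op 2 fold_right: fold axis v@4; visible region now rows[0,8) x cols[4,8) = 8x4
Op 3 cut(7, 3): punch at orig (7,7); cuts so far [(7, 7)]; region rows[0,8) x cols[4,8) = 8x4
Op 4 cut(6, 1): punch at orig (6,5); cuts so far [(6, 5), (7, 7)]; region rows[0,8) x cols[4,8) = 8x4
Unfold 1 (reflect across v@4): 4 holes -> [(6, 2), (6, 5), (7, 0), (7, 7)]
Unfold 2 (reflect across h@8): 8 holes -> [(6, 2), (6, 5), (7, 0), (7, 7), (8, 0), (8, 7), (9, 2), (9, 5)]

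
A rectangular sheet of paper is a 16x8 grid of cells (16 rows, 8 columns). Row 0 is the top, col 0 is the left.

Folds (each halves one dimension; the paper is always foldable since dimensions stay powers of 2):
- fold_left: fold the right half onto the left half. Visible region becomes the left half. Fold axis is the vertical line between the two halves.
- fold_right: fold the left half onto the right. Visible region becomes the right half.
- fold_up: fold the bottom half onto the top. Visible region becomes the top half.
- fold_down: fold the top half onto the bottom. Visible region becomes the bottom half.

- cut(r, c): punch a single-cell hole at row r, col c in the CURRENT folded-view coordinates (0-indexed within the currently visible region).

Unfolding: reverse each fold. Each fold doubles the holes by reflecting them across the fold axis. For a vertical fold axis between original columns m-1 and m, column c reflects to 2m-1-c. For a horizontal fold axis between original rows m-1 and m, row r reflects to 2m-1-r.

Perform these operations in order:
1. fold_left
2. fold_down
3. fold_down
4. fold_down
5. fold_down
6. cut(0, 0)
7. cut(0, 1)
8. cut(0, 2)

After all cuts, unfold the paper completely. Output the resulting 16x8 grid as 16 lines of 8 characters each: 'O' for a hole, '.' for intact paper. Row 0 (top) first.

Op 1 fold_left: fold axis v@4; visible region now rows[0,16) x cols[0,4) = 16x4
Op 2 fold_down: fold axis h@8; visible region now rows[8,16) x cols[0,4) = 8x4
Op 3 fold_down: fold axis h@12; visible region now rows[12,16) x cols[0,4) = 4x4
Op 4 fold_down: fold axis h@14; visible region now rows[14,16) x cols[0,4) = 2x4
Op 5 fold_down: fold axis h@15; visible region now rows[15,16) x cols[0,4) = 1x4
Op 6 cut(0, 0): punch at orig (15,0); cuts so far [(15, 0)]; region rows[15,16) x cols[0,4) = 1x4
Op 7 cut(0, 1): punch at orig (15,1); cuts so far [(15, 0), (15, 1)]; region rows[15,16) x cols[0,4) = 1x4
Op 8 cut(0, 2): punch at orig (15,2); cuts so far [(15, 0), (15, 1), (15, 2)]; region rows[15,16) x cols[0,4) = 1x4
Unfold 1 (reflect across h@15): 6 holes -> [(14, 0), (14, 1), (14, 2), (15, 0), (15, 1), (15, 2)]
Unfold 2 (reflect across h@14): 12 holes -> [(12, 0), (12, 1), (12, 2), (13, 0), (13, 1), (13, 2), (14, 0), (14, 1), (14, 2), (15, 0), (15, 1), (15, 2)]
Unfold 3 (reflect across h@12): 24 holes -> [(8, 0), (8, 1), (8, 2), (9, 0), (9, 1), (9, 2), (10, 0), (10, 1), (10, 2), (11, 0), (11, 1), (11, 2), (12, 0), (12, 1), (12, 2), (13, 0), (13, 1), (13, 2), (14, 0), (14, 1), (14, 2), (15, 0), (15, 1), (15, 2)]
Unfold 4 (reflect across h@8): 48 holes -> [(0, 0), (0, 1), (0, 2), (1, 0), (1, 1), (1, 2), (2, 0), (2, 1), (2, 2), (3, 0), (3, 1), (3, 2), (4, 0), (4, 1), (4, 2), (5, 0), (5, 1), (5, 2), (6, 0), (6, 1), (6, 2), (7, 0), (7, 1), (7, 2), (8, 0), (8, 1), (8, 2), (9, 0), (9, 1), (9, 2), (10, 0), (10, 1), (10, 2), (11, 0), (11, 1), (11, 2), (12, 0), (12, 1), (12, 2), (13, 0), (13, 1), (13, 2), (14, 0), (14, 1), (14, 2), (15, 0), (15, 1), (15, 2)]
Unfold 5 (reflect across v@4): 96 holes -> [(0, 0), (0, 1), (0, 2), (0, 5), (0, 6), (0, 7), (1, 0), (1, 1), (1, 2), (1, 5), (1, 6), (1, 7), (2, 0), (2, 1), (2, 2), (2, 5), (2, 6), (2, 7), (3, 0), (3, 1), (3, 2), (3, 5), (3, 6), (3, 7), (4, 0), (4, 1), (4, 2), (4, 5), (4, 6), (4, 7), (5, 0), (5, 1), (5, 2), (5, 5), (5, 6), (5, 7), (6, 0), (6, 1), (6, 2), (6, 5), (6, 6), (6, 7), (7, 0), (7, 1), (7, 2), (7, 5), (7, 6), (7, 7), (8, 0), (8, 1), (8, 2), (8, 5), (8, 6), (8, 7), (9, 0), (9, 1), (9, 2), (9, 5), (9, 6), (9, 7), (10, 0), (10, 1), (10, 2), (10, 5), (10, 6), (10, 7), (11, 0), (11, 1), (11, 2), (11, 5), (11, 6), (11, 7), (12, 0), (12, 1), (12, 2), (12, 5), (12, 6), (12, 7), (13, 0), (13, 1), (13, 2), (13, 5), (13, 6), (13, 7), (14, 0), (14, 1), (14, 2), (14, 5), (14, 6), (14, 7), (15, 0), (15, 1), (15, 2), (15, 5), (15, 6), (15, 7)]

Answer: OOO..OOO
OOO..OOO
OOO..OOO
OOO..OOO
OOO..OOO
OOO..OOO
OOO..OOO
OOO..OOO
OOO..OOO
OOO..OOO
OOO..OOO
OOO..OOO
OOO..OOO
OOO..OOO
OOO..OOO
OOO..OOO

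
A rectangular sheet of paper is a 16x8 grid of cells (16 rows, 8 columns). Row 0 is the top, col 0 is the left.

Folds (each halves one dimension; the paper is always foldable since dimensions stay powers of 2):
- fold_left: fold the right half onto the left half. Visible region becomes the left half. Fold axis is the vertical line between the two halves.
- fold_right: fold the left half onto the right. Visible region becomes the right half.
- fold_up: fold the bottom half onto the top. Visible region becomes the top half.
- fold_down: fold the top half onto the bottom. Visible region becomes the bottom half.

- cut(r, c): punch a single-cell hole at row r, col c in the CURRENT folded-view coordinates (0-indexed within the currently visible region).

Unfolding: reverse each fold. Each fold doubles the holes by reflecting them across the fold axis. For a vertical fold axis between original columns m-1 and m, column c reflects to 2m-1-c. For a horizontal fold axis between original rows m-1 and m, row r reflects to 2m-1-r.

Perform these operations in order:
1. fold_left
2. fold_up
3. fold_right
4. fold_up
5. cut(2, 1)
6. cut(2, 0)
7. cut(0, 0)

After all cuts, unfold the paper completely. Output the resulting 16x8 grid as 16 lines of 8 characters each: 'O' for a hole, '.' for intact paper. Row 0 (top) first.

Op 1 fold_left: fold axis v@4; visible region now rows[0,16) x cols[0,4) = 16x4
Op 2 fold_up: fold axis h@8; visible region now rows[0,8) x cols[0,4) = 8x4
Op 3 fold_right: fold axis v@2; visible region now rows[0,8) x cols[2,4) = 8x2
Op 4 fold_up: fold axis h@4; visible region now rows[0,4) x cols[2,4) = 4x2
Op 5 cut(2, 1): punch at orig (2,3); cuts so far [(2, 3)]; region rows[0,4) x cols[2,4) = 4x2
Op 6 cut(2, 0): punch at orig (2,2); cuts so far [(2, 2), (2, 3)]; region rows[0,4) x cols[2,4) = 4x2
Op 7 cut(0, 0): punch at orig (0,2); cuts so far [(0, 2), (2, 2), (2, 3)]; region rows[0,4) x cols[2,4) = 4x2
Unfold 1 (reflect across h@4): 6 holes -> [(0, 2), (2, 2), (2, 3), (5, 2), (5, 3), (7, 2)]
Unfold 2 (reflect across v@2): 12 holes -> [(0, 1), (0, 2), (2, 0), (2, 1), (2, 2), (2, 3), (5, 0), (5, 1), (5, 2), (5, 3), (7, 1), (7, 2)]
Unfold 3 (reflect across h@8): 24 holes -> [(0, 1), (0, 2), (2, 0), (2, 1), (2, 2), (2, 3), (5, 0), (5, 1), (5, 2), (5, 3), (7, 1), (7, 2), (8, 1), (8, 2), (10, 0), (10, 1), (10, 2), (10, 3), (13, 0), (13, 1), (13, 2), (13, 3), (15, 1), (15, 2)]
Unfold 4 (reflect across v@4): 48 holes -> [(0, 1), (0, 2), (0, 5), (0, 6), (2, 0), (2, 1), (2, 2), (2, 3), (2, 4), (2, 5), (2, 6), (2, 7), (5, 0), (5, 1), (5, 2), (5, 3), (5, 4), (5, 5), (5, 6), (5, 7), (7, 1), (7, 2), (7, 5), (7, 6), (8, 1), (8, 2), (8, 5), (8, 6), (10, 0), (10, 1), (10, 2), (10, 3), (10, 4), (10, 5), (10, 6), (10, 7), (13, 0), (13, 1), (13, 2), (13, 3), (13, 4), (13, 5), (13, 6), (13, 7), (15, 1), (15, 2), (15, 5), (15, 6)]

Answer: .OO..OO.
........
OOOOOOOO
........
........
OOOOOOOO
........
.OO..OO.
.OO..OO.
........
OOOOOOOO
........
........
OOOOOOOO
........
.OO..OO.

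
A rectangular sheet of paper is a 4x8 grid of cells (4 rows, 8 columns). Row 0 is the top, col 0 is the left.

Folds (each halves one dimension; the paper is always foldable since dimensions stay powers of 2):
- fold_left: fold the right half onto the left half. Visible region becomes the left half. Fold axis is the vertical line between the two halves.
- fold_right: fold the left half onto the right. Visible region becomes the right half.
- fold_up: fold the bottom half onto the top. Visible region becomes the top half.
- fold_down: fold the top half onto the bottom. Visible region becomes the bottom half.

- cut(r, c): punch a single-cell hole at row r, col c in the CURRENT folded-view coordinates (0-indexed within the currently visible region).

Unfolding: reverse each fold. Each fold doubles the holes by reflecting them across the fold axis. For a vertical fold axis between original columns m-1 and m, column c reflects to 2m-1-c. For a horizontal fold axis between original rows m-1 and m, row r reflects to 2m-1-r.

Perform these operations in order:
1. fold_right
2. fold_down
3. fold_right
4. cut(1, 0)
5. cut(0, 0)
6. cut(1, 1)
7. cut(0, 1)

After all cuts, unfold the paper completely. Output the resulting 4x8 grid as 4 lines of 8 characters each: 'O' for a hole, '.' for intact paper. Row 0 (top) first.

Op 1 fold_right: fold axis v@4; visible region now rows[0,4) x cols[4,8) = 4x4
Op 2 fold_down: fold axis h@2; visible region now rows[2,4) x cols[4,8) = 2x4
Op 3 fold_right: fold axis v@6; visible region now rows[2,4) x cols[6,8) = 2x2
Op 4 cut(1, 0): punch at orig (3,6); cuts so far [(3, 6)]; region rows[2,4) x cols[6,8) = 2x2
Op 5 cut(0, 0): punch at orig (2,6); cuts so far [(2, 6), (3, 6)]; region rows[2,4) x cols[6,8) = 2x2
Op 6 cut(1, 1): punch at orig (3,7); cuts so far [(2, 6), (3, 6), (3, 7)]; region rows[2,4) x cols[6,8) = 2x2
Op 7 cut(0, 1): punch at orig (2,7); cuts so far [(2, 6), (2, 7), (3, 6), (3, 7)]; region rows[2,4) x cols[6,8) = 2x2
Unfold 1 (reflect across v@6): 8 holes -> [(2, 4), (2, 5), (2, 6), (2, 7), (3, 4), (3, 5), (3, 6), (3, 7)]
Unfold 2 (reflect across h@2): 16 holes -> [(0, 4), (0, 5), (0, 6), (0, 7), (1, 4), (1, 5), (1, 6), (1, 7), (2, 4), (2, 5), (2, 6), (2, 7), (3, 4), (3, 5), (3, 6), (3, 7)]
Unfold 3 (reflect across v@4): 32 holes -> [(0, 0), (0, 1), (0, 2), (0, 3), (0, 4), (0, 5), (0, 6), (0, 7), (1, 0), (1, 1), (1, 2), (1, 3), (1, 4), (1, 5), (1, 6), (1, 7), (2, 0), (2, 1), (2, 2), (2, 3), (2, 4), (2, 5), (2, 6), (2, 7), (3, 0), (3, 1), (3, 2), (3, 3), (3, 4), (3, 5), (3, 6), (3, 7)]

Answer: OOOOOOOO
OOOOOOOO
OOOOOOOO
OOOOOOOO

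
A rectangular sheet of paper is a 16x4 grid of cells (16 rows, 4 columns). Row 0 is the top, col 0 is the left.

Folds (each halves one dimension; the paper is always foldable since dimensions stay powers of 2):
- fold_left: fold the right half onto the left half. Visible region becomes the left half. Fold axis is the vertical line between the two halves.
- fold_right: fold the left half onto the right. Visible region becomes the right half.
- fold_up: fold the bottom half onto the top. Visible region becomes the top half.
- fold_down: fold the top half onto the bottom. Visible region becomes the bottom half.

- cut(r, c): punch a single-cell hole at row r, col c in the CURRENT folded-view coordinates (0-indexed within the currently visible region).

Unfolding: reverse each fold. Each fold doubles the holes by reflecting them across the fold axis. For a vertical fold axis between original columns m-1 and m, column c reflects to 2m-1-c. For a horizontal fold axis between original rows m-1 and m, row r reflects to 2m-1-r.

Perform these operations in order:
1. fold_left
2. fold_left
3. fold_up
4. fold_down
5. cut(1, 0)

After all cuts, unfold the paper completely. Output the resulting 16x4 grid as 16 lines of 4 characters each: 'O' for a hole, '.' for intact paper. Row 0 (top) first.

Answer: ....
....
OOOO
....
....
OOOO
....
....
....
....
OOOO
....
....
OOOO
....
....

Derivation:
Op 1 fold_left: fold axis v@2; visible region now rows[0,16) x cols[0,2) = 16x2
Op 2 fold_left: fold axis v@1; visible region now rows[0,16) x cols[0,1) = 16x1
Op 3 fold_up: fold axis h@8; visible region now rows[0,8) x cols[0,1) = 8x1
Op 4 fold_down: fold axis h@4; visible region now rows[4,8) x cols[0,1) = 4x1
Op 5 cut(1, 0): punch at orig (5,0); cuts so far [(5, 0)]; region rows[4,8) x cols[0,1) = 4x1
Unfold 1 (reflect across h@4): 2 holes -> [(2, 0), (5, 0)]
Unfold 2 (reflect across h@8): 4 holes -> [(2, 0), (5, 0), (10, 0), (13, 0)]
Unfold 3 (reflect across v@1): 8 holes -> [(2, 0), (2, 1), (5, 0), (5, 1), (10, 0), (10, 1), (13, 0), (13, 1)]
Unfold 4 (reflect across v@2): 16 holes -> [(2, 0), (2, 1), (2, 2), (2, 3), (5, 0), (5, 1), (5, 2), (5, 3), (10, 0), (10, 1), (10, 2), (10, 3), (13, 0), (13, 1), (13, 2), (13, 3)]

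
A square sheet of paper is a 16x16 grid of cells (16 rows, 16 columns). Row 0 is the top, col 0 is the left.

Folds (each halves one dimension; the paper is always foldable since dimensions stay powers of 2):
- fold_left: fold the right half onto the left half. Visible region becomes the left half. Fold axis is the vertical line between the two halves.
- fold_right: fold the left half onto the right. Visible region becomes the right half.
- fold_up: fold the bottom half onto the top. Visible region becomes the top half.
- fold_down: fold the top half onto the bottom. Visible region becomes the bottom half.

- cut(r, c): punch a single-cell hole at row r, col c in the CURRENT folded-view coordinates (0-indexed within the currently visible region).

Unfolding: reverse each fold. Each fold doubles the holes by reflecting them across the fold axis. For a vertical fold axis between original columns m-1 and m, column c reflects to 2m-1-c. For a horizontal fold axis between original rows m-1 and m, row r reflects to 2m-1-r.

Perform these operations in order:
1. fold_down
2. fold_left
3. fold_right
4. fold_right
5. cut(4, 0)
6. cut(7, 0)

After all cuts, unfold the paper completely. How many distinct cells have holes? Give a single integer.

Answer: 32

Derivation:
Op 1 fold_down: fold axis h@8; visible region now rows[8,16) x cols[0,16) = 8x16
Op 2 fold_left: fold axis v@8; visible region now rows[8,16) x cols[0,8) = 8x8
Op 3 fold_right: fold axis v@4; visible region now rows[8,16) x cols[4,8) = 8x4
Op 4 fold_right: fold axis v@6; visible region now rows[8,16) x cols[6,8) = 8x2
Op 5 cut(4, 0): punch at orig (12,6); cuts so far [(12, 6)]; region rows[8,16) x cols[6,8) = 8x2
Op 6 cut(7, 0): punch at orig (15,6); cuts so far [(12, 6), (15, 6)]; region rows[8,16) x cols[6,8) = 8x2
Unfold 1 (reflect across v@6): 4 holes -> [(12, 5), (12, 6), (15, 5), (15, 6)]
Unfold 2 (reflect across v@4): 8 holes -> [(12, 1), (12, 2), (12, 5), (12, 6), (15, 1), (15, 2), (15, 5), (15, 6)]
Unfold 3 (reflect across v@8): 16 holes -> [(12, 1), (12, 2), (12, 5), (12, 6), (12, 9), (12, 10), (12, 13), (12, 14), (15, 1), (15, 2), (15, 5), (15, 6), (15, 9), (15, 10), (15, 13), (15, 14)]
Unfold 4 (reflect across h@8): 32 holes -> [(0, 1), (0, 2), (0, 5), (0, 6), (0, 9), (0, 10), (0, 13), (0, 14), (3, 1), (3, 2), (3, 5), (3, 6), (3, 9), (3, 10), (3, 13), (3, 14), (12, 1), (12, 2), (12, 5), (12, 6), (12, 9), (12, 10), (12, 13), (12, 14), (15, 1), (15, 2), (15, 5), (15, 6), (15, 9), (15, 10), (15, 13), (15, 14)]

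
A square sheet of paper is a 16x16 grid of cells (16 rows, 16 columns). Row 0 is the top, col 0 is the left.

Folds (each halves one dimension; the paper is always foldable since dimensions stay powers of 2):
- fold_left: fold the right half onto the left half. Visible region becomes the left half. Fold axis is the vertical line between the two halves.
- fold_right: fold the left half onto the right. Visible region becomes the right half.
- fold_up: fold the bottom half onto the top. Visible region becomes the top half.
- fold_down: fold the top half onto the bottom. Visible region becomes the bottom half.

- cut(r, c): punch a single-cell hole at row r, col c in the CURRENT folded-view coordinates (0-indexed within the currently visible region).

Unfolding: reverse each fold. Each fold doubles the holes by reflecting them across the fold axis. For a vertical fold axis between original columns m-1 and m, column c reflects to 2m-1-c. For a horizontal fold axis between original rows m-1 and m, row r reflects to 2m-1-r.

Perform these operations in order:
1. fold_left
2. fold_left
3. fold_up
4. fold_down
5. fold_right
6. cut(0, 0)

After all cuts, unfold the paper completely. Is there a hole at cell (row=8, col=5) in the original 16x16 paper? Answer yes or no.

Answer: no

Derivation:
Op 1 fold_left: fold axis v@8; visible region now rows[0,16) x cols[0,8) = 16x8
Op 2 fold_left: fold axis v@4; visible region now rows[0,16) x cols[0,4) = 16x4
Op 3 fold_up: fold axis h@8; visible region now rows[0,8) x cols[0,4) = 8x4
Op 4 fold_down: fold axis h@4; visible region now rows[4,8) x cols[0,4) = 4x4
Op 5 fold_right: fold axis v@2; visible region now rows[4,8) x cols[2,4) = 4x2
Op 6 cut(0, 0): punch at orig (4,2); cuts so far [(4, 2)]; region rows[4,8) x cols[2,4) = 4x2
Unfold 1 (reflect across v@2): 2 holes -> [(4, 1), (4, 2)]
Unfold 2 (reflect across h@4): 4 holes -> [(3, 1), (3, 2), (4, 1), (4, 2)]
Unfold 3 (reflect across h@8): 8 holes -> [(3, 1), (3, 2), (4, 1), (4, 2), (11, 1), (11, 2), (12, 1), (12, 2)]
Unfold 4 (reflect across v@4): 16 holes -> [(3, 1), (3, 2), (3, 5), (3, 6), (4, 1), (4, 2), (4, 5), (4, 6), (11, 1), (11, 2), (11, 5), (11, 6), (12, 1), (12, 2), (12, 5), (12, 6)]
Unfold 5 (reflect across v@8): 32 holes -> [(3, 1), (3, 2), (3, 5), (3, 6), (3, 9), (3, 10), (3, 13), (3, 14), (4, 1), (4, 2), (4, 5), (4, 6), (4, 9), (4, 10), (4, 13), (4, 14), (11, 1), (11, 2), (11, 5), (11, 6), (11, 9), (11, 10), (11, 13), (11, 14), (12, 1), (12, 2), (12, 5), (12, 6), (12, 9), (12, 10), (12, 13), (12, 14)]
Holes: [(3, 1), (3, 2), (3, 5), (3, 6), (3, 9), (3, 10), (3, 13), (3, 14), (4, 1), (4, 2), (4, 5), (4, 6), (4, 9), (4, 10), (4, 13), (4, 14), (11, 1), (11, 2), (11, 5), (11, 6), (11, 9), (11, 10), (11, 13), (11, 14), (12, 1), (12, 2), (12, 5), (12, 6), (12, 9), (12, 10), (12, 13), (12, 14)]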